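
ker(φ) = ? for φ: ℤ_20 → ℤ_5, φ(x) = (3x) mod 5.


Kernel = preimage of identity
ker(φ) = {x ∈ ℤ_20 : 3x ≡ 0 (mod 5)}. Since 5 | 20, φ is well-defined. The kernel is the cyclic subgroup ⟨5⟩ of ℤ_20 (order 4), i.e. {0, 5, 10, 15}

ker(φ) = {0, 5, 10, 15}


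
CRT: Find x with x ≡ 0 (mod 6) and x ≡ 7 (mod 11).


m₁ = 6, m₂ = 11, gcd = 1, so CRT applies. M = m₁·m₂ = 66
Let M₁ = M/m₁ = 11, M₂ = M/m₂ = 6
Find y₁ ≡ M₁⁻¹ (mod m₁): 11⁻¹ ≡ 5 (mod 6)
Find y₂ ≡ M₂⁻¹ (mod m₂): 6⁻¹ ≡ 2 (mod 11)
x = a₁·M₁·y₁ + a₂·M₂·y₂ = 0·11·5 + 7·6·2 = 84
Reduce mod 66: x ≡ 18
Check: 18 mod 6 = 0 ✓, 18 mod 11 = 7 ✓

x ≡ 18 (mod 66)


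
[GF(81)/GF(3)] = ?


GF(81) = GF(3^4), so the extension degree is 4

[GF(81)/GF(3)] = 4


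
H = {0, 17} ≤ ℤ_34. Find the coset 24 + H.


24 + H = {24 + h (mod 34) : h ∈ H}
24+0=24, 24+17=7
24 + H = {7, 24} = 7 + H

24 + H = {7, 24}


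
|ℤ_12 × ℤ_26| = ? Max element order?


|ℤ_12 × ℤ_26| = 12 × 26 = 312
Max element order = lcm(12,26) = 156
Cyclic? No (gcd=2)

|ℤ_12×ℤ_26| = 312, max element order = 156


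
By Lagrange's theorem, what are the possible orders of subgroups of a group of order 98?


Lagrange's theorem: |H| divides |G|
|G| = 98
Divisors of 98: 1, 2, 7, 14, 49, 98

Possible subgroup orders: {1, 2, 7, 14, 49, 98}


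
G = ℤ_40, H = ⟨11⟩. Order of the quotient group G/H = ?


|⟨11⟩| = n / gcd(11, 40) = 40 / 1 = 40
H is normal (ℤ_40 is abelian).
|G/H| = |G| / |H| = 40 / 40 = 1

|G/H| = 1


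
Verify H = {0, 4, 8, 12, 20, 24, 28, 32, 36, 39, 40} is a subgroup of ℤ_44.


Subgroup test for H = {0, 4, 8, 12, 20, 24, 28, 32, 36, 39, 40} in (ℤ_44, +):
(1) 0 ∈ H? Yes
(2) Closure: for all a,b ∈ H, (a+b) mod 44 ∈ H? No  [counterexample: 4 + 12 = 16 ∉ H]
(3) Inverses: for all a ∈ H, -a mod 44 ∈ H? No

No, H is not a subgroup of ℤ_44


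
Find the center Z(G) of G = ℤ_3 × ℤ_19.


Z(G) = {g ∈ G | gx = xg for all x ∈ G}
Direct product of abelian groups is abelian, so Z(G) = G

Z(ℤ_3 × ℤ_19) = ℤ_3 × ℤ_19


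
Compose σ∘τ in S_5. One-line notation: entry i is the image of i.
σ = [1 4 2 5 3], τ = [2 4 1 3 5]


σ∘τ: apply τ first, then σ
1 →τ 2 →σ 4
2 →τ 4 →σ 5
3 →τ 1 →σ 1
4 →τ 3 →σ 2
5 →τ 5 →σ 3

σ∘τ = [4 5 1 2 3]


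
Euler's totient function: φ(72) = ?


Factor n: 72 = 2^3 × 3^2
φ(n) = n · ∏(1 - 1/p) over distinct primes p | n
φ(72) = 72 · (1 - 1/2) · (1 - 1/3) = 24

φ(72) = 24


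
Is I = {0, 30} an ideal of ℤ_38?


Check ideal conditions for I = {0, 30} in ℤ_38:
(1) I is an additive subgroup? No
(2) For r ∈ ℤ_38 and a ∈ I: r·a ∈ I? No  [counterexample: r=2, a=30, r·a mod 38 = 22 ∉ I]

No, I is not an ideal of ℤ_38


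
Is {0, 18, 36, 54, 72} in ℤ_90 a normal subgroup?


H = {0, 18, 36, 54, 72} in ℤ_90
ℤ_90 is abelian; every subgroup of an abelian group is normal

Yes, normal subgroup


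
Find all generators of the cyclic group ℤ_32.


g generates ℤ_n iff gcd(g,n) = 1
Prime factors of 32: 2
Generators are g ∈ {1,...,31} not divisible by any of these primes.
Generators: {1, 3, 5, 7, 9, 11, 13, 15, 17, 19, 21, 23, 25, 27, 29, 31}
Number of generators = φ(32) = 16

Generators of ℤ_32 = {1, 3, 5, 7, 9, 11, 13, 15, 17, 19, 21, 23, 25, 27, 29, 31}


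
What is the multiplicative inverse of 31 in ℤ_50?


Use the extended Euclidean algorithm to write 1 = 31·s + 50·t; then s mod 50 is the inverse.
Euclidean algorithm:
  31 = 0·50 + 31
  50 = 1·31 + 19
  31 = 1·19 + 12
  19 = 1·12 + 7
  12 = 1·7 + 5
  7 = 1·5 + 2
  5 = 2·2 + 1
  2 = 2·1 + 0
gcd(31,50) = 1
Back-substitution gives: 31·(21) + 50·(-13) = 1
So 31⁻¹ ≡ 21 ≡ 21 (mod 50)
Check: 31 × 21 = 651 ≡ 1 (mod 50) ✓

31⁻¹ ≡ 21 (mod 50)


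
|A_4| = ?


|A_n| = n!/2 (even permutations)
|A_4| = 4!/2 = 24/2 = 12

|A_4| = 12


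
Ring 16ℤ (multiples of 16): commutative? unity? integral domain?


16ℤ is a commutative ring under +,× but has no multiplicative identity (1 ∉ 16ℤ); it has no zero divisors, but without unity it is not an integral domain
Commutative: Yes
Integral domain: No
Has unity: No

16ℤ (multiples of 16): Commutative=Yes, Unity=No


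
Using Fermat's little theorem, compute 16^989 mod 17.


Fermat's little theorem: if p is prime and gcd(a,p)=1, then a^(p-1) ≡ 1 (mod p)
p = 17 is prime, gcd(16,17) = 1
Reduce exponent: 989 mod 16 = 13
So 16^989 ≡ 16^13 (mod 17)
16^13 mod 17 = 16

16^989 ≡ 16 (mod 17)


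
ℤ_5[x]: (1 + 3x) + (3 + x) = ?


Add coefficients mod 5:
x^0: 1 + 3 = 4 (mod 5)
x^1: 3 + 1 = 4 (mod 5)
Result: 4 + 4x

f + g = 4 + 4x


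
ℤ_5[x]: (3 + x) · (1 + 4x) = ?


Expand and collect like terms; reduce coefficients mod 5:
x^0: 3·1 = 3 ≡ 3 (mod 5)
x^1: 3·4 + 1·1 = 13 ≡ 3 (mod 5)
x^2: 1·4 = 4 ≡ 4 (mod 5)
Result: 3 + 3x + 4x^2

f · g = 3 + 3x + 4x^2


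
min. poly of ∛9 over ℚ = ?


∛9 satisfies x³ - 9 = 0, irreducible over ℚ (no rational root; 9 is not a perfect cube)

Minimal polynomial: x³ - 9


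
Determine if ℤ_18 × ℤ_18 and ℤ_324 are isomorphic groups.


Comparing ℤ_18 × ℤ_18 and ℤ_324:
gcd(18,18) = 18 ≠ 1. Max element order in ℤ_18×ℤ_18 is lcm(18,18) = 18 < 324, so it has no element of order 324

No, ℤ_18 × ℤ_18 ≇ ℤ_324


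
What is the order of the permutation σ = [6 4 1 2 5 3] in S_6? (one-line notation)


Cycle decomposition: (1 6 3) (2 4)
Cycle lengths: 3, 2
Order = lcm(3, 2) = 6

ord(σ) = 6


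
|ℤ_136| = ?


ℤ_n has n elements.

|ℤ_136| = 136


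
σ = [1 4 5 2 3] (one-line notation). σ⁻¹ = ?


To find σ⁻¹, swap domain and range:
σ(1) = 1 → σ⁻¹(1) = 1
σ(2) = 4 → σ⁻¹(4) = 2
σ(3) = 5 → σ⁻¹(5) = 3
σ(4) = 2 → σ⁻¹(2) = 4
σ(5) = 3 → σ⁻¹(3) = 5

σ⁻¹ = [1 4 5 2 3]


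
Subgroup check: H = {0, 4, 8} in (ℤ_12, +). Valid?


Subgroup test for H = {0, 4, 8} in (ℤ_12, +):
(1) 0 ∈ H? Yes
(2) Closure: for all a,b ∈ H, (a+b) mod 12 ∈ H? Yes
(3) Inverses: for all a ∈ H, -a mod 12 ∈ H? Yes

Yes, H is a subgroup of ℤ_12


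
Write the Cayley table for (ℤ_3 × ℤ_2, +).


Elements: {(0,0), (0,1), (1,0), (1,1), (2,0), (2,1)}
Operation: componentwise addition mod (3, 2)
Entry (a, b) = ((a₁+b₁) mod 3, (a₂+b₂) mod 2)

Cayley table:
      | (0,0) | (0,1) | (1,0) | (1,1) | (2,0) | (2,1)
(0,0) | (0,0) | (0,1) | (1,0) | (1,1) | (2,0) | (2,1)
(0,1) | (0,1) | (0,0) | (1,1) | (1,0) | (2,1) | (2,0)
(1,0) | (1,0) | (1,1) | (2,0) | (2,1) | (0,0) | (0,1)
(1,1) | (1,1) | (1,0) | (2,1) | (2,0) | (0,1) | (0,0)
(2,0) | (2,0) | (2,1) | (0,0) | (0,1) | (1,0) | (1,1)
(2,1) | (2,1) | (2,0) | (0,1) | (0,0) | (1,1) | (1,0)


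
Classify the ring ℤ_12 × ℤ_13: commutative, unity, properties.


Direct product ring; commutative with unity (1,1); but (1,0)·(0,1) = (0,0) gives zero divisors, so not an integral domain
Commutative: Yes
Integral domain: No
Has unity: Yes

ℤ_12 × ℤ_13: Commutative=Yes, Unity=Yes


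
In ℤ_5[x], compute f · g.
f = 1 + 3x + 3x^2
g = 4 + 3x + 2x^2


Expand and collect like terms; reduce coefficients mod 5:
x^0: 1·4 = 4 ≡ 4 (mod 5)
x^1: 1·3 + 3·4 = 15 ≡ 0 (mod 5)
x^2: 1·2 + 3·3 + 3·4 = 23 ≡ 3 (mod 5)
x^3: 3·2 + 3·3 = 15 ≡ 0 (mod 5)
x^4: 3·2 = 6 ≡ 1 (mod 5)
Result: 4 + 3x^2 + x^4

f · g = 4 + 3x^2 + x^4


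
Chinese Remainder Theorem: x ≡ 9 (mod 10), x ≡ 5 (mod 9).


m₁ = 10, m₂ = 9, gcd = 1, so CRT applies. M = m₁·m₂ = 90
Let M₁ = M/m₁ = 9, M₂ = M/m₂ = 10
Find y₁ ≡ M₁⁻¹ (mod m₁): 9⁻¹ ≡ 9 (mod 10)
Find y₂ ≡ M₂⁻¹ (mod m₂): 10⁻¹ ≡ 1 (mod 9)
x = a₁·M₁·y₁ + a₂·M₂·y₂ = 9·9·9 + 5·10·1 = 779
Reduce mod 90: x ≡ 59
Check: 59 mod 10 = 9 ✓, 59 mod 9 = 5 ✓

x ≡ 59 (mod 90)


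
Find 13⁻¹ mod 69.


Use the extended Euclidean algorithm to write 1 = 13·s + 69·t; then s mod 69 is the inverse.
Euclidean algorithm:
  13 = 0·69 + 13
  69 = 5·13 + 4
  13 = 3·4 + 1
  4 = 4·1 + 0
gcd(13,69) = 1
Back-substitution gives: 13·(16) + 69·(-3) = 1
So 13⁻¹ ≡ 16 ≡ 16 (mod 69)
Check: 13 × 16 = 208 ≡ 1 (mod 69) ✓

13⁻¹ ≡ 16 (mod 69)


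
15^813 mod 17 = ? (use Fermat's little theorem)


Fermat's little theorem: if p is prime and gcd(a,p)=1, then a^(p-1) ≡ 1 (mod p)
p = 17 is prime, gcd(15,17) = 1
Reduce exponent: 813 mod 16 = 13
So 15^813 ≡ 15^13 (mod 17)
15^13 mod 17 = 2

15^813 ≡ 2 (mod 17)


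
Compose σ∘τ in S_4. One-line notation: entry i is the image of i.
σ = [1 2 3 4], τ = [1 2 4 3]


σ∘τ: apply τ first, then σ
1 →τ 1 →σ 1
2 →τ 2 →σ 2
3 →τ 4 →σ 4
4 →τ 3 →σ 3

σ∘τ = [1 2 4 3]


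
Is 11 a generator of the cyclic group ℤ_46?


g generates ℤ_n iff gcd(g, n) = 1
gcd(11, 46) = 1
Since gcd = 1, 11 is a generator.

Yes, 11 generates ℤ_46


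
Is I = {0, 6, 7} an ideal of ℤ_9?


Check ideal conditions for I = {0, 6, 7} in ℤ_9:
(1) I is an additive subgroup? No
(2) For r ∈ ℤ_9 and a ∈ I: r·a ∈ I? No  [counterexample: r=2, a=6, r·a mod 9 = 3 ∉ I]

No, I is not an ideal of ℤ_9


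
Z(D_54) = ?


Z(G) = {g ∈ G | gx = xg for all x ∈ G}
For even n, Z(D_n) = {e, r^(n/2)}: the 180° rotation r^27 commutes with every reflection and rotation

Z(D_54) = {e, r^27}


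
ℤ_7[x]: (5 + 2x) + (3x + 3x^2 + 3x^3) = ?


Add coefficients mod 7:
x^0: 5 + 0 = 5 (mod 7)
x^1: 2 + 3 = 5 (mod 7)
x^2: 0 + 3 = 3 (mod 7)
x^3: 0 + 3 = 3 (mod 7)
Result: 5 + 5x + 3x^2 + 3x^3

f + g = 5 + 5x + 3x^2 + 3x^3


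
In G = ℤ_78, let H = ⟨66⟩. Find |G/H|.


|⟨66⟩| = n / gcd(66, 78) = 78 / 6 = 13
H is normal (ℤ_78 is abelian).
|G/H| = |G| / |H| = 78 / 13 = 6

|G/H| = 6


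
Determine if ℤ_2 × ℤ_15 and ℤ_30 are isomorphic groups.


Comparing ℤ_2 × ℤ_15 and ℤ_30:
gcd(2,15) = 1, so ℤ_2 × ℤ_15 ≅ ℤ_30 (CRT)

Yes, ℤ_2 × ℤ_15 ≅ ℤ_30


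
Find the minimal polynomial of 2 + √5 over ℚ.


Let α = 2 + √5. Then α - 2 = √5, so (α - 2)² = 5, giving α² - 4α - 1 = 0. Degree 2 and α ∉ ℚ, so this is the minimal polynomial.

Minimal polynomial: x² - 4x - 1


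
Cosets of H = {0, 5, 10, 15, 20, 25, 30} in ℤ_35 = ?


H = {0, 5, 10, 15, 20, 25, 30}, |H| = 7
Number of cosets = |G|/|H| = 35/7 = 5
0 + H = {0, 5, 10, 15, 20, 25, 30}
1 + H = {1, 6, 11, 16, 21, 26, 31}
2 + H = {2, 7, 12, 17, 22, 27, 32}
3 + H = {3, 8, 13, 18, 23, 28, 33}
4 + H = {4, 9, 14, 19, 24, 29, 34}

Cosets: 0+H={0,5,10,15,20,25,30}; 1+H={1,6,11,16,21,26,31}; 2+H={2,7,12,17,22,27,32}; 3+H={3,8,13,18,23,28,33}; 4+H={4,9,14,19,24,29,34}


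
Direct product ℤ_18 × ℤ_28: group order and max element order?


|ℤ_18 × ℤ_28| = 18 × 28 = 504
Max element order = lcm(18,28) = 252
Cyclic? No (gcd=2)

|ℤ_18×ℤ_28| = 504, max element order = 252


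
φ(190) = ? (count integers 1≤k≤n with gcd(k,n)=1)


Factor n: 190 = 2 × 5 × 19
φ(n) = n · ∏(1 - 1/p) over distinct primes p | n
φ(190) = 190 · (1 - 1/2) · (1 - 1/5) · (1 - 1/19) = 72

φ(190) = 72


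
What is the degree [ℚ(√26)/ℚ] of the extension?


√26 has minimal polynomial x² - 26 (irreducible over ℚ since 26 is squarefree)

[ℚ(√26)/ℚ] = 2


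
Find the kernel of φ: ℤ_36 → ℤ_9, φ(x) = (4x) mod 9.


Kernel = preimage of identity
ker(φ) = {x ∈ ℤ_36 : 4x ≡ 0 (mod 9)}. Since 9 | 36, φ is well-defined. The kernel is the cyclic subgroup ⟨9⟩ of ℤ_36 (order 4), i.e. {0, 9, 18, 27}

ker(φ) = {0, 9, 18, 27}


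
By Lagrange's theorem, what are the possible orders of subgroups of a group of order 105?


Lagrange's theorem: |H| divides |G|
|G| = 105
Divisors of 105: 1, 3, 5, 7, 15, 21, 35, 105

Possible subgroup orders: {1, 3, 5, 7, 15, 21, 35, 105}


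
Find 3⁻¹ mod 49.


Use the extended Euclidean algorithm to write 1 = 3·s + 49·t; then s mod 49 is the inverse.
Euclidean algorithm:
  3 = 0·49 + 3
  49 = 16·3 + 1
  3 = 3·1 + 0
gcd(3,49) = 1
Back-substitution gives: 3·(-16) + 49·(1) = 1
So 3⁻¹ ≡ -16 ≡ 33 (mod 49)
Check: 3 × 33 = 99 ≡ 1 (mod 49) ✓

3⁻¹ ≡ 33 (mod 49)


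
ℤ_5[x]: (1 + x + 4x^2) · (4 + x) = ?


Expand and collect like terms; reduce coefficients mod 5:
x^0: 1·4 = 4 ≡ 4 (mod 5)
x^1: 1·1 + 1·4 = 5 ≡ 0 (mod 5)
x^2: 1·1 + 4·4 = 17 ≡ 2 (mod 5)
x^3: 4·1 = 4 ≡ 4 (mod 5)
Result: 4 + 2x^2 + 4x^3

f · g = 4 + 2x^2 + 4x^3


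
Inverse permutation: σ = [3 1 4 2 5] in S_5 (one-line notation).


To find σ⁻¹, swap domain and range:
σ(1) = 3 → σ⁻¹(3) = 1
σ(2) = 1 → σ⁻¹(1) = 2
σ(3) = 4 → σ⁻¹(4) = 3
σ(4) = 2 → σ⁻¹(2) = 4
σ(5) = 5 → σ⁻¹(5) = 5

σ⁻¹ = [2 4 1 3 5]


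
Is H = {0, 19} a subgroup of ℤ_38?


Subgroup test for H = {0, 19} in (ℤ_38, +):
(1) 0 ∈ H? Yes
(2) Closure: for all a,b ∈ H, (a+b) mod 38 ∈ H? Yes
(3) Inverses: for all a ∈ H, -a mod 38 ∈ H? Yes

Yes, H is a subgroup of ℤ_38


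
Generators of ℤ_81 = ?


g generates ℤ_n iff gcd(g,n) = 1
Prime factors of 81: 3
Generators are g ∈ {1,...,80} not divisible by any of these primes.
Generators: {1, 2, 4, 5, 7, 8, 10, 11, 13, 14, 16, 17, 19, 20, 22, 23, 25, 26, 28, 29, 31, 32, 34, 35, 37, 38, 40, 41, 43, 44, 46, 47, 49, 50, 52, 53, 55, 56, 58, 59, 61, 62, 64, 65, 67, 68, 70, 71, 73, 74, 76, 77, 79, 80}
Number of generators = φ(81) = 54

Generators of ℤ_81 = {1, 2, 4, 5, 7, 8, 10, 11, 13, 14, 16, 17, 19, 20, 22, 23, 25, 26, 28, 29, 31, 32, 34, 35, 37, 38, 40, 41, 43, 44, 46, 47, 49, 50, 52, 53, 55, 56, 58, 59, 61, 62, 64, 65, 67, 68, 70, 71, 73, 74, 76, 77, 79, 80}


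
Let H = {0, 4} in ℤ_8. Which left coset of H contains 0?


0 + H = {0 + h (mod 8) : h ∈ H}
0+0=0, 0+4=4

0 + H = {0, 4}


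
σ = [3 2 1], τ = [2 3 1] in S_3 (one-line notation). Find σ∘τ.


σ∘τ: apply τ first, then σ
1 →τ 2 →σ 2
2 →τ 3 →σ 1
3 →τ 1 →σ 3

σ∘τ = [2 1 3]


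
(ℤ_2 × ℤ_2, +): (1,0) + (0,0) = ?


Operation: componentwise addition mod (2, 2)
(1,0) + (0,0) = ((a₁+b₁) mod 2, (a₂+b₂) mod 2) with a = (1,0), b = (0,0)

(1,0) + (0,0) = (1,0)


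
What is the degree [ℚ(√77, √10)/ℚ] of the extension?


[ℚ(√77,√10):ℚ] = [ℚ(√77,√10):ℚ(√77)]·[ℚ(√77):ℚ] = 2·2 = 4

[ℚ(√77, √10)/ℚ] = 4


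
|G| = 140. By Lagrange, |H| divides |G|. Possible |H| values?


Lagrange's theorem: |H| divides |G|
|G| = 140
Divisors of 140: 1, 2, 4, 5, 7, 10, 14, 20, 28, 35, 70, 140

Possible subgroup orders: {1, 2, 4, 5, 7, 10, 14, 20, 28, 35, 70, 140}


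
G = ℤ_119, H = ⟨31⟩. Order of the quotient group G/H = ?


|⟨31⟩| = n / gcd(31, 119) = 119 / 1 = 119
H is normal (ℤ_119 is abelian).
|G/H| = |G| / |H| = 119 / 119 = 1

|G/H| = 1


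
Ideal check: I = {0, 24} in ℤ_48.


Check ideal conditions for I = {0, 24} in ℤ_48:
(1) I is an additive subgroup? Yes
(2) For r ∈ ℤ_48 and a ∈ I: r·a ∈ I? Yes

Yes, I is an ideal of ℤ_48


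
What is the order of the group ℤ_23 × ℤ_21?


|A × B| = |A| · |B|
|ℤ_23 × ℤ_21| = 23 × 21 = 483

|ℤ_23 × ℤ_21| = 483


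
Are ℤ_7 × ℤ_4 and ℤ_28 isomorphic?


Comparing ℤ_7 × ℤ_4 and ℤ_28:
gcd(7,4) = 1, so ℤ_7 × ℤ_4 ≅ ℤ_28 (CRT)

Yes, ℤ_7 × ℤ_4 ≅ ℤ_28


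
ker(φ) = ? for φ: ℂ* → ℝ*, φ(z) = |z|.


Kernel = preimage of identity
ker(φ) = {z ∈ ℂ* | |z| = 1} = unit circle S¹

ker(φ) = S¹ (unit circle)


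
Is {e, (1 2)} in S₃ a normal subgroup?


H = {e, (1 2)} in S₃
(1 3)(1 2)(1 3)⁻¹ = (2 3) ∉ {e, (1 2)}, so it is not normal

No, not a normal subgroup


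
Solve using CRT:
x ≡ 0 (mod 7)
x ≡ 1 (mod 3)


m₁ = 7, m₂ = 3, gcd = 1, so CRT applies. M = m₁·m₂ = 21
Let M₁ = M/m₁ = 3, M₂ = M/m₂ = 7
Find y₁ ≡ M₁⁻¹ (mod m₁): 3⁻¹ ≡ 5 (mod 7)
Find y₂ ≡ M₂⁻¹ (mod m₂): 7⁻¹ ≡ 1 (mod 3)
x = a₁·M₁·y₁ + a₂·M₂·y₂ = 0·3·5 + 1·7·1 = 7
Reduce mod 21: x ≡ 7
Check: 7 mod 7 = 0 ✓, 7 mod 3 = 1 ✓

x ≡ 7 (mod 21)


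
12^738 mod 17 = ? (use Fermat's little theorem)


Fermat's little theorem: if p is prime and gcd(a,p)=1, then a^(p-1) ≡ 1 (mod p)
p = 17 is prime, gcd(12,17) = 1
Reduce exponent: 738 mod 16 = 2
So 12^738 ≡ 12^2 (mod 17)
12^2 mod 17 = 8

12^738 ≡ 8 (mod 17)


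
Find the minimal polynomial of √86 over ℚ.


√86 satisfies x² - 86 = 0, irreducible over ℚ since 86 is squarefree

Minimal polynomial: x² - 86


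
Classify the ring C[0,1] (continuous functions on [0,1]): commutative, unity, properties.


pointwise +,× is commutative with unity (constant 1); but bump functions with disjoint support multiply to 0 — zero divisors, so not an integral domain
Commutative: Yes
Integral domain: No
Has unity: Yes

C[0,1] (continuous functions on [0,1]): Commutative=Yes, Unity=Yes


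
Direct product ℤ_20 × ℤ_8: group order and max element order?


|ℤ_20 × ℤ_8| = 20 × 8 = 160
Max element order = lcm(20,8) = 40
Cyclic? No (gcd=4)

|ℤ_20×ℤ_8| = 160, max element order = 40


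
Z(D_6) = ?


Z(G) = {g ∈ G | gx = xg for all x ∈ G}
For even n, Z(D_n) = {e, r^(n/2)}: the 180° rotation r^3 commutes with every reflection and rotation

Z(D_6) = {e, r^3}


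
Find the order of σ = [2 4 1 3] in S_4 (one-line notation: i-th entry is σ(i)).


Cycle decomposition: (1 2 4 3)
Cycle lengths: 4
Order = lcm(4) = 4

ord(σ) = 4


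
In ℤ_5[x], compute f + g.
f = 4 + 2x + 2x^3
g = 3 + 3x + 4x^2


Add coefficients mod 5:
x^0: 4 + 3 = 2 (mod 5)
x^1: 2 + 3 = 0 (mod 5)
x^2: 0 + 4 = 4 (mod 5)
x^3: 2 + 0 = 2 (mod 5)
Result: 2 + 4x^2 + 2x^3

f + g = 2 + 4x^2 + 2x^3


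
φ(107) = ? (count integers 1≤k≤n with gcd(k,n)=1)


Factor n: 107 = 107
φ(n) = n · ∏(1 - 1/p) over distinct primes p | n
φ(107) = 107 · (1 - 1/107) = 106

φ(107) = 106


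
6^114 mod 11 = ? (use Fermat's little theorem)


Fermat's little theorem: if p is prime and gcd(a,p)=1, then a^(p-1) ≡ 1 (mod p)
p = 11 is prime, gcd(6,11) = 1
Reduce exponent: 114 mod 10 = 4
So 6^114 ≡ 6^4 (mod 11)
6^4 mod 11 = 9

6^114 ≡ 9 (mod 11)


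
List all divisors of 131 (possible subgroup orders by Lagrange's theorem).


Lagrange's theorem: |H| divides |G|
|G| = 131
Divisors of 131: 1, 131

Possible subgroup orders: {1, 131}


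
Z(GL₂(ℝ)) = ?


Z(G) = {g ∈ G | gx = xg for all x ∈ G}
Only scalar multiples of the identity commute with all invertible matrices

Z(GL₂(ℝ)) = {aI : a ∈ ℝ, a ≠ 0}


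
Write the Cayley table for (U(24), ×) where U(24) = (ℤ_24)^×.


Elements: {1, 5, 7, 11, 13, 17, 19, 23}
Operation: multiplication mod 24
Entry (a, b) = (a × b) mod 24

Cayley table:
   |  1 |  5 |  7 | 11 | 13 | 17 | 19 | 23
 1 |  1 |  5 |  7 | 11 | 13 | 17 | 19 | 23
 5 |  5 |  1 | 11 |  7 | 17 | 13 | 23 | 19
 7 |  7 | 11 |  1 |  5 | 19 | 23 | 13 | 17
11 | 11 |  7 |  5 |  1 | 23 | 19 | 17 | 13
13 | 13 | 17 | 19 | 23 |  1 |  5 |  7 | 11
17 | 17 | 13 | 23 | 19 |  5 |  1 | 11 |  7
19 | 19 | 23 | 13 | 17 |  7 | 11 |  1 |  5
23 | 23 | 19 | 17 | 13 | 11 |  7 |  5 |  1


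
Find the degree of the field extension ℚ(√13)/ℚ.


√13 has minimal polynomial x² - 13 (irreducible over ℚ since 13 is squarefree)

[ℚ(√13)/ℚ] = 2


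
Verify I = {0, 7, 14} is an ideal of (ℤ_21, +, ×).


Check ideal conditions for I = {0, 7, 14} in ℤ_21:
(1) I is an additive subgroup? Yes
(2) For r ∈ ℤ_21 and a ∈ I: r·a ∈ I? Yes

Yes, I is an ideal of ℤ_21


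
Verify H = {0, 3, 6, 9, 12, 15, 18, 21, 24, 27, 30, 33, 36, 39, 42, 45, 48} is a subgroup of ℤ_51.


Subgroup test for H = {0, 3, 6, 9, 12, 15, 18, 21, 24, 27, 30, 33, 36, 39, 42, 45, 48} in (ℤ_51, +):
(1) 0 ∈ H? Yes
(2) Closure: for all a,b ∈ H, (a+b) mod 51 ∈ H? Yes
(3) Inverses: for all a ∈ H, -a mod 51 ∈ H? Yes

Yes, H is a subgroup of ℤ_51


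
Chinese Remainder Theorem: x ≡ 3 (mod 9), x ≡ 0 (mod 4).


m₁ = 9, m₂ = 4, gcd = 1, so CRT applies. M = m₁·m₂ = 36
Let M₁ = M/m₁ = 4, M₂ = M/m₂ = 9
Find y₁ ≡ M₁⁻¹ (mod m₁): 4⁻¹ ≡ 7 (mod 9)
Find y₂ ≡ M₂⁻¹ (mod m₂): 9⁻¹ ≡ 1 (mod 4)
x = a₁·M₁·y₁ + a₂·M₂·y₂ = 3·4·7 + 0·9·1 = 84
Reduce mod 36: x ≡ 12
Check: 12 mod 9 = 3 ✓, 12 mod 4 = 0 ✓

x ≡ 12 (mod 36)


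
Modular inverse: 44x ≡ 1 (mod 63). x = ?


Use the extended Euclidean algorithm to write 1 = 44·s + 63·t; then s mod 63 is the inverse.
Euclidean algorithm:
  44 = 0·63 + 44
  63 = 1·44 + 19
  44 = 2·19 + 6
  19 = 3·6 + 1
  6 = 6·1 + 0
gcd(44,63) = 1
Back-substitution gives: 44·(-10) + 63·(7) = 1
So 44⁻¹ ≡ -10 ≡ 53 (mod 63)
Check: 44 × 53 = 2332 ≡ 1 (mod 63) ✓

44⁻¹ ≡ 53 (mod 63)


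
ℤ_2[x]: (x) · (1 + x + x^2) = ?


Expand and collect like terms; reduce coefficients mod 2:
x^0: 0·1 = 0 ≡ 0 (mod 2)
x^1: 0·1 + 1·1 = 1 ≡ 1 (mod 2)
x^2: 0·1 + 1·1 = 1 ≡ 1 (mod 2)
x^3: 1·1 = 1 ≡ 1 (mod 2)
Result: x + x^2 + x^3

f · g = x + x^2 + x^3


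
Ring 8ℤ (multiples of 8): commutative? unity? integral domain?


8ℤ is a commutative ring under +,× but has no multiplicative identity (1 ∉ 8ℤ); it has no zero divisors, but without unity it is not an integral domain
Commutative: Yes
Integral domain: No
Has unity: No

8ℤ (multiples of 8): Commutative=Yes, Unity=No


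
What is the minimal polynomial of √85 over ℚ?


√85 satisfies x² - 85 = 0, irreducible over ℚ since 85 is squarefree

Minimal polynomial: x² - 85


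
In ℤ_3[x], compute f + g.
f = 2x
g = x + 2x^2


Add coefficients mod 3:
x^0: 0 + 0 = 0 (mod 3)
x^1: 2 + 1 = 0 (mod 3)
x^2: 0 + 2 = 2 (mod 3)
Result: 2x^2

f + g = 2x^2


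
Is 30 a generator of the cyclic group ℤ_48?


g generates ℤ_n iff gcd(g, n) = 1
gcd(30, 48) = 6
Since gcd = 6 ≠ 1, ⟨30⟩ has order 8 < 48, so 30 is not a generator.

No, 30 does not generate ℤ_48


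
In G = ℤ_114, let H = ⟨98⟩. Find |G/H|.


|⟨98⟩| = n / gcd(98, 114) = 114 / 2 = 57
H is normal (ℤ_114 is abelian).
|G/H| = |G| / |H| = 114 / 57 = 2

|G/H| = 2


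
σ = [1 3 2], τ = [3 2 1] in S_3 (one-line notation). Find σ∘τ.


σ∘τ: apply τ first, then σ
1 →τ 3 →σ 2
2 →τ 2 →σ 3
3 →τ 1 →σ 1

σ∘τ = [2 3 1]


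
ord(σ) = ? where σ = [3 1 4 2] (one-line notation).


Cycle decomposition: (1 3 4 2)
Cycle lengths: 4
Order = lcm(4) = 4

ord(σ) = 4


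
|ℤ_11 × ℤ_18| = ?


|A × B| = |A| · |B|
|ℤ_11 × ℤ_18| = 11 × 18 = 198

|ℤ_11 × ℤ_18| = 198


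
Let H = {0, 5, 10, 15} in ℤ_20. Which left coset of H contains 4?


4 + H = {4 + h (mod 20) : h ∈ H}
4+0=4, 4+5=9, 4+10=14, 4+15=19

4 + H = {4, 9, 14, 19}


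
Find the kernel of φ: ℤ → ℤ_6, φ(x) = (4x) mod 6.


Kernel = preimage of identity
ker(φ) = {x ∈ ℤ : 4x ≡ 0 (mod 6)}. gcd(4,6) = 2, so 4x ≡ 0 (mod 6) ⟺ x ≡ 0 (mod 6/2 = 3). Hence ker(φ) = 3ℤ

ker(φ) = 3ℤ


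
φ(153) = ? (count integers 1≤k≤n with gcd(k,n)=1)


Factor n: 153 = 3^2 × 17
φ(n) = n · ∏(1 - 1/p) over distinct primes p | n
φ(153) = 153 · (1 - 1/3) · (1 - 1/17) = 96

φ(153) = 96


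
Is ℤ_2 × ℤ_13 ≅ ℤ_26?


Comparing ℤ_2 × ℤ_13 and ℤ_26:
gcd(2,13) = 1, so ℤ_2 × ℤ_13 ≅ ℤ_26 (CRT)

Yes, ℤ_2 × ℤ_13 ≅ ℤ_26


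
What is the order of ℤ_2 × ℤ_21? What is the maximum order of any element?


|ℤ_2 × ℤ_21| = 2 × 21 = 42
Max element order = lcm(2,21) = 42
Cyclic? Yes (gcd=1)

|ℤ_2×ℤ_21| = 42, max element order = 42


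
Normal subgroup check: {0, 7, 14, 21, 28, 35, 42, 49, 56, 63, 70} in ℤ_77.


H = {0, 7, 14, 21, 28, 35, 42, 49, 56, 63, 70} in ℤ_77
ℤ_77 is abelian; every subgroup of an abelian group is normal

Yes, normal subgroup


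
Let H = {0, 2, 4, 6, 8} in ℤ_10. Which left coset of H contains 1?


1 + H = {1 + h (mod 10) : h ∈ H}
1+0=1, 1+2=3, 1+4=5, 1+6=7, 1+8=9

1 + H = {1, 3, 5, 7, 9}


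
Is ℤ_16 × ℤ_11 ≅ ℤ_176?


Comparing ℤ_16 × ℤ_11 and ℤ_176:
gcd(16,11) = 1, so ℤ_16 × ℤ_11 ≅ ℤ_176 (CRT)

Yes, ℤ_16 × ℤ_11 ≅ ℤ_176


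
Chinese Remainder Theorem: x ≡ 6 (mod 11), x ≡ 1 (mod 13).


m₁ = 11, m₂ = 13, gcd = 1, so CRT applies. M = m₁·m₂ = 143
Let M₁ = M/m₁ = 13, M₂ = M/m₂ = 11
Find y₁ ≡ M₁⁻¹ (mod m₁): 13⁻¹ ≡ 6 (mod 11)
Find y₂ ≡ M₂⁻¹ (mod m₂): 11⁻¹ ≡ 6 (mod 13)
x = a₁·M₁·y₁ + a₂·M₂·y₂ = 6·13·6 + 1·11·6 = 534
Reduce mod 143: x ≡ 105
Check: 105 mod 11 = 6 ✓, 105 mod 13 = 1 ✓

x ≡ 105 (mod 143)


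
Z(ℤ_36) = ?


Z(G) = {g ∈ G | gx = xg for all x ∈ G}
ℤ_36 is abelian, so Z(G) = G

Z(ℤ_36) = ℤ_36


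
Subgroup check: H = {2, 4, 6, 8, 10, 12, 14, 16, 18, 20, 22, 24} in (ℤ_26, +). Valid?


Subgroup test for H = {2, 4, 6, 8, 10, 12, 14, 16, 18, 20, 22, 24} in (ℤ_26, +):
(1) 0 ∈ H? No
(2) Closure: for all a,b ∈ H, (a+b) mod 26 ∈ H? No  [counterexample: 2 + 24 = 0 ∉ H]
(3) Inverses: for all a ∈ H, -a mod 26 ∈ H? Yes

No, H is not a subgroup of ℤ_26


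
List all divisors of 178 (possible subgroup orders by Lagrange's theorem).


Lagrange's theorem: |H| divides |G|
|G| = 178
Divisors of 178: 1, 2, 89, 178

Possible subgroup orders: {1, 2, 89, 178}


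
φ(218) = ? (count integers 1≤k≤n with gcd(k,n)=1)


Factor n: 218 = 2 × 109
φ(n) = n · ∏(1 - 1/p) over distinct primes p | n
φ(218) = 218 · (1 - 1/2) · (1 - 1/109) = 108

φ(218) = 108


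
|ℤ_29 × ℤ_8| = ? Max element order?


|ℤ_29 × ℤ_8| = 29 × 8 = 232
Max element order = lcm(29,8) = 232
Cyclic? Yes (gcd=1)

|ℤ_29×ℤ_8| = 232, max element order = 232


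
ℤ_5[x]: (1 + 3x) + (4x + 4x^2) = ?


Add coefficients mod 5:
x^0: 1 + 0 = 1 (mod 5)
x^1: 3 + 4 = 2 (mod 5)
x^2: 0 + 4 = 4 (mod 5)
Result: 1 + 2x + 4x^2

f + g = 1 + 2x + 4x^2


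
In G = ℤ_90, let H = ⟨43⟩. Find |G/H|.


|⟨43⟩| = n / gcd(43, 90) = 90 / 1 = 90
H is normal (ℤ_90 is abelian).
|G/H| = |G| / |H| = 90 / 90 = 1

|G/H| = 1


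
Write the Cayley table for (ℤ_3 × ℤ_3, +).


Elements: {(0,0), (0,1), (0,2), (1,0), (1,1), (1,2), (2,0), (2,1), (2,2)}
Operation: componentwise addition mod (3, 3)
Entry (a, b) = ((a₁+b₁) mod 3, (a₂+b₂) mod 3)

Cayley table:
      | (0,0) | (0,1) | (0,2) | (1,0) | (1,1) | (1,2) | (2,0) | (2,1) | (2,2)
(0,0) | (0,0) | (0,1) | (0,2) | (1,0) | (1,1) | (1,2) | (2,0) | (2,1) | (2,2)
(0,1) | (0,1) | (0,2) | (0,0) | (1,1) | (1,2) | (1,0) | (2,1) | (2,2) | (2,0)
(0,2) | (0,2) | (0,0) | (0,1) | (1,2) | (1,0) | (1,1) | (2,2) | (2,0) | (2,1)
(1,0) | (1,0) | (1,1) | (1,2) | (2,0) | (2,1) | (2,2) | (0,0) | (0,1) | (0,2)
(1,1) | (1,1) | (1,2) | (1,0) | (2,1) | (2,2) | (2,0) | (0,1) | (0,2) | (0,0)
(1,2) | (1,2) | (1,0) | (1,1) | (2,2) | (2,0) | (2,1) | (0,2) | (0,0) | (0,1)
(2,0) | (2,0) | (2,1) | (2,2) | (0,0) | (0,1) | (0,2) | (1,0) | (1,1) | (1,2)
(2,1) | (2,1) | (2,2) | (2,0) | (0,1) | (0,2) | (0,0) | (1,1) | (1,2) | (1,0)
(2,2) | (2,2) | (2,0) | (2,1) | (0,2) | (0,0) | (0,1) | (1,2) | (1,0) | (1,1)


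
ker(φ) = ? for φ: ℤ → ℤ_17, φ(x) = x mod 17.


Kernel = preimage of identity
ker(φ) = {x ∈ ℤ : x ≡ 0 (mod 17)} = 17ℤ = {0, ±17, ±34, ...}

ker(φ) = 17ℤ


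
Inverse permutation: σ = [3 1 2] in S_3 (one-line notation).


To find σ⁻¹, swap domain and range:
σ(1) = 3 → σ⁻¹(3) = 1
σ(2) = 1 → σ⁻¹(1) = 2
σ(3) = 2 → σ⁻¹(2) = 3

σ⁻¹ = [2 3 1]


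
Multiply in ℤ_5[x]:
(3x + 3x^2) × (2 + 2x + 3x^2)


Expand and collect like terms; reduce coefficients mod 5:
x^0: 0·2 = 0 ≡ 0 (mod 5)
x^1: 0·2 + 3·2 = 6 ≡ 1 (mod 5)
x^2: 0·3 + 3·2 + 3·2 = 12 ≡ 2 (mod 5)
x^3: 3·3 + 3·2 = 15 ≡ 0 (mod 5)
x^4: 3·3 = 9 ≡ 4 (mod 5)
Result: x + 2x^2 + 4x^4

f · g = x + 2x^2 + 4x^4


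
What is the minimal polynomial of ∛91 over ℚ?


∛91 satisfies x³ - 91 = 0, irreducible over ℚ (no rational root; 91 is not a perfect cube)

Minimal polynomial: x³ - 91


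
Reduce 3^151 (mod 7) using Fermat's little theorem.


Fermat's little theorem: if p is prime and gcd(a,p)=1, then a^(p-1) ≡ 1 (mod p)
p = 7 is prime, gcd(3,7) = 1
Reduce exponent: 151 mod 6 = 1
So 3^151 ≡ 3^1 (mod 7)
3^1 mod 7 = 3

3^151 ≡ 3 (mod 7)


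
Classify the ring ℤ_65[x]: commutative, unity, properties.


ℤ_65 has zero divisors (5·13 ≡ 0), and these lift to constant zero divisors in ℤ_65[x]; so not an integral domain
Commutative: Yes
Integral domain: No
Has unity: Yes

ℤ_65[x]: Commutative=Yes, Unity=Yes


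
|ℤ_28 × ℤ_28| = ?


|A × B| = |A| · |B|
|ℤ_28 × ℤ_28| = 28 × 28 = 784

|ℤ_28 × ℤ_28| = 784


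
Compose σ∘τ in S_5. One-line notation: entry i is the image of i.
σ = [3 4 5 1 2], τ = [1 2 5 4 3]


σ∘τ: apply τ first, then σ
1 →τ 1 →σ 3
2 →τ 2 →σ 4
3 →τ 5 →σ 2
4 →τ 4 →σ 1
5 →τ 3 →σ 5

σ∘τ = [3 4 2 1 5]


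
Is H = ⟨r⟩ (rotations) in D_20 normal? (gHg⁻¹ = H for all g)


H = ⟨r⟩ (rotations) in D_20
The rotation subgroup ⟨r⟩ has index 2 in D_20, so it is normal

Yes, normal subgroup


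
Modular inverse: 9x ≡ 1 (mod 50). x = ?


Use the extended Euclidean algorithm to write 1 = 9·s + 50·t; then s mod 50 is the inverse.
Euclidean algorithm:
  9 = 0·50 + 9
  50 = 5·9 + 5
  9 = 1·5 + 4
  5 = 1·4 + 1
  4 = 4·1 + 0
gcd(9,50) = 1
Back-substitution gives: 9·(-11) + 50·(2) = 1
So 9⁻¹ ≡ -11 ≡ 39 (mod 50)
Check: 9 × 39 = 351 ≡ 1 (mod 50) ✓

9⁻¹ ≡ 39 (mod 50)


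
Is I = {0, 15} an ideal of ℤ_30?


Check ideal conditions for I = {0, 15} in ℤ_30:
(1) I is an additive subgroup? Yes
(2) For r ∈ ℤ_30 and a ∈ I: r·a ∈ I? Yes

Yes, I is an ideal of ℤ_30


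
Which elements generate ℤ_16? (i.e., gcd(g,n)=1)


g generates ℤ_n iff gcd(g,n) = 1
Checking each g ∈ {1,...,15}:
gcd(1,16) = 1
gcd(2,16) = 2
gcd(3,16) = 1
gcd(4,16) = 4
gcd(5,16) = 1
gcd(6,16) = 2
gcd(7,16) = 1
gcd(8,16) = 8
gcd(9,16) = 1
gcd(10,16) = 2
gcd(11,16) = 1
gcd(12,16) = 4
gcd(13,16) = 1
gcd(14,16) = 2
gcd(15,16) = 1
Generators: {1, 3, 5, 7, 9, 11, 13, 15}
Number of generators = φ(16) = 8

Generators of ℤ_16 = {1, 3, 5, 7, 9, 11, 13, 15}


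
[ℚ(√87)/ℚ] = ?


√87 has minimal polynomial x² - 87 (irreducible over ℚ since 87 is squarefree)

[ℚ(√87)/ℚ] = 2


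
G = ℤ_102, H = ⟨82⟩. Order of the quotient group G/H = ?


|⟨82⟩| = n / gcd(82, 102) = 102 / 2 = 51
H is normal (ℤ_102 is abelian).
|G/H| = |G| / |H| = 102 / 51 = 2

|G/H| = 2


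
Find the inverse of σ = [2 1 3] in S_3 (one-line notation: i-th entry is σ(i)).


To find σ⁻¹, swap domain and range:
σ(1) = 2 → σ⁻¹(2) = 1
σ(2) = 1 → σ⁻¹(1) = 2
σ(3) = 3 → σ⁻¹(3) = 3

σ⁻¹ = [2 1 3]


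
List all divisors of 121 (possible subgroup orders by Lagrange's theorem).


Lagrange's theorem: |H| divides |G|
|G| = 121
Divisors of 121: 1, 11, 121

Possible subgroup orders: {1, 11, 121}


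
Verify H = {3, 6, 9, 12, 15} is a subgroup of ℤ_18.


Subgroup test for H = {3, 6, 9, 12, 15} in (ℤ_18, +):
(1) 0 ∈ H? No
(2) Closure: for all a,b ∈ H, (a+b) mod 18 ∈ H? No  [counterexample: 3 + 15 = 0 ∉ H]
(3) Inverses: for all a ∈ H, -a mod 18 ∈ H? Yes

No, H is not a subgroup of ℤ_18


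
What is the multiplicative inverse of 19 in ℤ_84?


Use the extended Euclidean algorithm to write 1 = 19·s + 84·t; then s mod 84 is the inverse.
Euclidean algorithm:
  19 = 0·84 + 19
  84 = 4·19 + 8
  19 = 2·8 + 3
  8 = 2·3 + 2
  3 = 1·2 + 1
  2 = 2·1 + 0
gcd(19,84) = 1
Back-substitution gives: 19·(31) + 84·(-7) = 1
So 19⁻¹ ≡ 31 ≡ 31 (mod 84)
Check: 19 × 31 = 589 ≡ 1 (mod 84) ✓

19⁻¹ ≡ 31 (mod 84)


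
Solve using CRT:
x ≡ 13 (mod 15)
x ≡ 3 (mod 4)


m₁ = 15, m₂ = 4, gcd = 1, so CRT applies. M = m₁·m₂ = 60
Let M₁ = M/m₁ = 4, M₂ = M/m₂ = 15
Find y₁ ≡ M₁⁻¹ (mod m₁): 4⁻¹ ≡ 4 (mod 15)
Find y₂ ≡ M₂⁻¹ (mod m₂): 15⁻¹ ≡ 3 (mod 4)
x = a₁·M₁·y₁ + a₂·M₂·y₂ = 13·4·4 + 3·15·3 = 343
Reduce mod 60: x ≡ 43
Check: 43 mod 15 = 13 ✓, 43 mod 4 = 3 ✓

x ≡ 43 (mod 60)


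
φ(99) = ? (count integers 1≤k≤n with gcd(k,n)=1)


Factor n: 99 = 3^2 × 11
φ(n) = n · ∏(1 - 1/p) over distinct primes p | n
φ(99) = 99 · (1 - 1/3) · (1 - 1/11) = 60

φ(99) = 60


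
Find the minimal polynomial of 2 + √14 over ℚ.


Let α = 2 + √14. Then α - 2 = √14, so (α - 2)² = 14, giving α² - 4α - 10 = 0. Degree 2 and α ∉ ℚ, so this is the minimal polynomial.

Minimal polynomial: x² - 4x - 10


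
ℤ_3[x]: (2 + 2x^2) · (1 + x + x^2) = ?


Expand and collect like terms; reduce coefficients mod 3:
x^0: 2·1 = 2 ≡ 2 (mod 3)
x^1: 2·1 + 0·1 = 2 ≡ 2 (mod 3)
x^2: 2·1 + 0·1 + 2·1 = 4 ≡ 1 (mod 3)
x^3: 0·1 + 2·1 = 2 ≡ 2 (mod 3)
x^4: 2·1 = 2 ≡ 2 (mod 3)
Result: 2 + 2x + x^2 + 2x^3 + 2x^4

f · g = 2 + 2x + x^2 + 2x^3 + 2x^4


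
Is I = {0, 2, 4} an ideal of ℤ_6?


Check ideal conditions for I = {0, 2, 4} in ℤ_6:
(1) I is an additive subgroup? Yes
(2) For r ∈ ℤ_6 and a ∈ I: r·a ∈ I? Yes

Yes, I is an ideal of ℤ_6


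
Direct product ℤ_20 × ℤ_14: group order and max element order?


|ℤ_20 × ℤ_14| = 20 × 14 = 280
Max element order = lcm(20,14) = 140
Cyclic? No (gcd=2)

|ℤ_20×ℤ_14| = 280, max element order = 140


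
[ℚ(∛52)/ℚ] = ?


∛52 has minimal polynomial x³ - 52 (irreducible over ℚ since 52 is not a perfect cube)

[ℚ(∛52)/ℚ] = 3


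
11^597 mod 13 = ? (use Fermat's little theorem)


Fermat's little theorem: if p is prime and gcd(a,p)=1, then a^(p-1) ≡ 1 (mod p)
p = 13 is prime, gcd(11,13) = 1
Reduce exponent: 597 mod 12 = 9
So 11^597 ≡ 11^9 (mod 13)
11^9 mod 13 = 8

11^597 ≡ 8 (mod 13)


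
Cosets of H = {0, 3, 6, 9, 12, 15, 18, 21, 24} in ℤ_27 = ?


H = {0, 3, 6, 9, 12, 15, 18, 21, 24}, |H| = 9
Number of cosets = |G|/|H| = 27/9 = 3
0 + H = {0, 3, 6, 9, 12, 15, 18, 21, 24}
1 + H = {1, 4, 7, 10, 13, 16, 19, 22, 25}
2 + H = {2, 5, 8, 11, 14, 17, 20, 23, 26}

Cosets: 0+H={0,3,6,9,12,15,18,21,24}; 1+H={1,4,7,10,13,16,19,22,25}; 2+H={2,5,8,11,14,17,20,23,26}


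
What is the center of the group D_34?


Z(G) = {g ∈ G | gx = xg for all x ∈ G}
For even n, Z(D_n) = {e, r^(n/2)}: the 180° rotation r^17 commutes with every reflection and rotation

Z(D_34) = {e, r^17}


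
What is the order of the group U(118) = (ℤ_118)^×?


U(n) is the group of units mod n; |U(n)| = φ(n)
|U(118)| = φ(118) = 58

|U(118) = (ℤ_118)^×| = 58


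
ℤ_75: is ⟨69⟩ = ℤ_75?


g generates ℤ_n iff gcd(g, n) = 1
gcd(69, 75) = 3
Since gcd = 3 ≠ 1, ⟨69⟩ has order 25 < 75, so 69 is not a generator.

No, 69 does not generate ℤ_75


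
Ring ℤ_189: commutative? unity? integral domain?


ℤ_189 is a commutative ring with unity 1; 189 = 3×63 is composite, so 3·63 ≡ 0 gives zero divisors (not an integral domain)
Commutative: Yes
Integral domain: No
Has unity: Yes

ℤ_189: Commutative=Yes, Unity=Yes


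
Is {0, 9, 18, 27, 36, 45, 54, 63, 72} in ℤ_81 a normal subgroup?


H = {0, 9, 18, 27, 36, 45, 54, 63, 72} in ℤ_81
ℤ_81 is abelian; every subgroup of an abelian group is normal

Yes, normal subgroup


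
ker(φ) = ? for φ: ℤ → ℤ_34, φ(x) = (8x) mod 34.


Kernel = preimage of identity
ker(φ) = {x ∈ ℤ : 8x ≡ 0 (mod 34)}. gcd(8,34) = 2, so 8x ≡ 0 (mod 34) ⟺ x ≡ 0 (mod 34/2 = 17). Hence ker(φ) = 17ℤ

ker(φ) = 17ℤ


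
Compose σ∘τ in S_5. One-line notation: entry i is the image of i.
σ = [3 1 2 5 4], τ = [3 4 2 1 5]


σ∘τ: apply τ first, then σ
1 →τ 3 →σ 2
2 →τ 4 →σ 5
3 →τ 2 →σ 1
4 →τ 1 →σ 3
5 →τ 5 →σ 4

σ∘τ = [2 5 1 3 4]


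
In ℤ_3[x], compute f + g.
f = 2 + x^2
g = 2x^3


Add coefficients mod 3:
x^0: 2 + 0 = 2 (mod 3)
x^1: 0 + 0 = 0 (mod 3)
x^2: 1 + 0 = 1 (mod 3)
x^3: 0 + 2 = 2 (mod 3)
Result: 2 + x^2 + 2x^3

f + g = 2 + x^2 + 2x^3


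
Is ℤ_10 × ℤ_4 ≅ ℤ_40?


Comparing ℤ_10 × ℤ_4 and ℤ_40:
gcd(10,4) = 2 ≠ 1. Max element order in ℤ_10×ℤ_4 is lcm(10,4) = 20 < 40, so it has no element of order 40

No, ℤ_10 × ℤ_4 ≇ ℤ_40


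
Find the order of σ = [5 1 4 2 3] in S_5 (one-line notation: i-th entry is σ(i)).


Cycle decomposition: (1 5 3 4 2)
Cycle lengths: 5
Order = lcm(5) = 5

ord(σ) = 5


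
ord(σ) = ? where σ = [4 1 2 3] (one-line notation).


Cycle decomposition: (1 4 3 2)
Cycle lengths: 4
Order = lcm(4) = 4

ord(σ) = 4


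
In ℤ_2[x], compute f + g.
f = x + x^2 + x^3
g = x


Add coefficients mod 2:
x^0: 0 + 0 = 0 (mod 2)
x^1: 1 + 1 = 0 (mod 2)
x^2: 1 + 0 = 1 (mod 2)
x^3: 1 + 0 = 1 (mod 2)
Result: x^2 + x^3

f + g = x^2 + x^3


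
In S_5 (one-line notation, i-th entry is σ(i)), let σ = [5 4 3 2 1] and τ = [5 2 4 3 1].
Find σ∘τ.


σ∘τ: apply τ first, then σ
1 →τ 5 →σ 1
2 →τ 2 →σ 4
3 →τ 4 →σ 2
4 →τ 3 →σ 3
5 →τ 1 →σ 5

σ∘τ = [1 4 2 3 5]


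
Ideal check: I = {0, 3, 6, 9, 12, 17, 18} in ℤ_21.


Check ideal conditions for I = {0, 3, 6, 9, 12, 17, 18} in ℤ_21:
(1) I is an additive subgroup? No
(2) For r ∈ ℤ_21 and a ∈ I: r·a ∈ I? No  [counterexample: r=2, a=17, r·a mod 21 = 13 ∉ I]

No, I is not an ideal of ℤ_21


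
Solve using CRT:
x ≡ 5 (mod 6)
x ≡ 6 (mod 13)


m₁ = 6, m₂ = 13, gcd = 1, so CRT applies. M = m₁·m₂ = 78
Let M₁ = M/m₁ = 13, M₂ = M/m₂ = 6
Find y₁ ≡ M₁⁻¹ (mod m₁): 13⁻¹ ≡ 1 (mod 6)
Find y₂ ≡ M₂⁻¹ (mod m₂): 6⁻¹ ≡ 11 (mod 13)
x = a₁·M₁·y₁ + a₂·M₂·y₂ = 5·13·1 + 6·6·11 = 461
Reduce mod 78: x ≡ 71
Check: 71 mod 6 = 5 ✓, 71 mod 13 = 6 ✓

x ≡ 71 (mod 78)


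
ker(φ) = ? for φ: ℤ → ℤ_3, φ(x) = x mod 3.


Kernel = preimage of identity
ker(φ) = {x ∈ ℤ : x ≡ 0 (mod 3)} = 3ℤ = {0, ±3, ±6, ...}

ker(φ) = 3ℤ


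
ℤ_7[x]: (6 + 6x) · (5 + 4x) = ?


Expand and collect like terms; reduce coefficients mod 7:
x^0: 6·5 = 30 ≡ 2 (mod 7)
x^1: 6·4 + 6·5 = 54 ≡ 5 (mod 7)
x^2: 6·4 = 24 ≡ 3 (mod 7)
Result: 2 + 5x + 3x^2

f · g = 2 + 5x + 3x^2


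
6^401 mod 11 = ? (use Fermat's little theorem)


Fermat's little theorem: if p is prime and gcd(a,p)=1, then a^(p-1) ≡ 1 (mod p)
p = 11 is prime, gcd(6,11) = 1
Reduce exponent: 401 mod 10 = 1
So 6^401 ≡ 6^1 (mod 11)
6^1 mod 11 = 6

6^401 ≡ 6 (mod 11)


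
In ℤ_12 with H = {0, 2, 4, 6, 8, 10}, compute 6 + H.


6 + H = {6 + h (mod 12) : h ∈ H}
6+0=6, 6+2=8, 6+4=10, 6+6=0, 6+8=2, 6+10=4
6 + H = {0, 2, 4, 6, 8, 10} = 0 + H

6 + H = {0, 2, 4, 6, 8, 10}


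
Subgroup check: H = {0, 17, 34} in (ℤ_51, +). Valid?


Subgroup test for H = {0, 17, 34} in (ℤ_51, +):
(1) 0 ∈ H? Yes
(2) Closure: for all a,b ∈ H, (a+b) mod 51 ∈ H? Yes
(3) Inverses: for all a ∈ H, -a mod 51 ∈ H? Yes

Yes, H is a subgroup of ℤ_51


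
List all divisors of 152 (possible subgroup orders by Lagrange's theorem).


Lagrange's theorem: |H| divides |G|
|G| = 152
Divisors of 152: 1, 2, 4, 8, 19, 38, 76, 152

Possible subgroup orders: {1, 2, 4, 8, 19, 38, 76, 152}


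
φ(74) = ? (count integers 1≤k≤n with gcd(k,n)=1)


Factor n: 74 = 2 × 37
φ(n) = n · ∏(1 - 1/p) over distinct primes p | n
φ(74) = 74 · (1 - 1/2) · (1 - 1/37) = 36

φ(74) = 36


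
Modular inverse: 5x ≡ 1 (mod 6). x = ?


Use the extended Euclidean algorithm to write 1 = 5·s + 6·t; then s mod 6 is the inverse.
Euclidean algorithm:
  5 = 0·6 + 5
  6 = 1·5 + 1
  5 = 5·1 + 0
gcd(5,6) = 1
Back-substitution gives: 5·(-1) + 6·(1) = 1
So 5⁻¹ ≡ -1 ≡ 5 (mod 6)
Check: 5 × 5 = 25 ≡ 1 (mod 6) ✓

5⁻¹ ≡ 5 (mod 6)
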